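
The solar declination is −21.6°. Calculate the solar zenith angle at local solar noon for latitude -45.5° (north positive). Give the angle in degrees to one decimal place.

23.9°

At local solar noon the hour angle is zero, so the zenith angle is |φ − δ| = |-45.5° − (-21.6°)| = 23.9°.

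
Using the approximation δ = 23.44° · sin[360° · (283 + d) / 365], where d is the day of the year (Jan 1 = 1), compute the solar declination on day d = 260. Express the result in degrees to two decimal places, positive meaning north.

+1.81°

360 × (283 + 260) / 365 = 535.562°; sin(535.562°) = 0.0774.
δ = 23.44 × 0.0774 = 1.814° ≈ +1.81°.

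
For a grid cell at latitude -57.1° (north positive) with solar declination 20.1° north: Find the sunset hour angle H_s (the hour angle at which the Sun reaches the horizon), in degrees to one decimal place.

−tan φ tan δ = −(-1.5458)(0.3659) = 0.5656; H_s = arccos(0.5656) = 55.56°.

55.6°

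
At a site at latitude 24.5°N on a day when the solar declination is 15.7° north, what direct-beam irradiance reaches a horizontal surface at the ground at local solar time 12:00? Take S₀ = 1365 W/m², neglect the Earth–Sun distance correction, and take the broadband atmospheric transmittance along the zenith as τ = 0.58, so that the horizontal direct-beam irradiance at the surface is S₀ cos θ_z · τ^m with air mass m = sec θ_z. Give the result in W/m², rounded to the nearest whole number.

Hour angle H = 15° × (12 − 12) = 0.00°.
cos θ_z = sin(24.5°) sin(15.7°) + cos(24.5°) cos(15.7°) cos(0.00°) = 0.1122 + 0.8760 = 0.9882.
Air mass m = 1/cos θ_z = 1/0.9882 = 1.012; τ^m = 0.58^1.012 = 0.5762.
Surface direct beam = 1365 × 0.9882 × 0.5762 = 777.23 W/m².

777 W/m²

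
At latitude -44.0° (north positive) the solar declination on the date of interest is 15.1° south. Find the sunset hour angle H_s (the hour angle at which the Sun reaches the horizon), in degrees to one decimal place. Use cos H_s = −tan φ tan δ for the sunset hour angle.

105.1°

−tan φ tan δ = −(-0.9657)(-0.2698) = -0.2605; H_s = arccos(-0.2605) = 105.10°.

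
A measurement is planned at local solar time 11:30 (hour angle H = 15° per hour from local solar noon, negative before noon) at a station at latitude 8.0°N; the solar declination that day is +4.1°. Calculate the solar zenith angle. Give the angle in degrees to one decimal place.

8.4°

Hour angle H = 15° × (11.5 − 12) = -7.50°.
cos θ_z = sin φ sin δ + cos φ cos δ cos H = (0.1392)(0.0715) + (0.9903)(0.9974)(0.9914) = 0.9892.
θ_z = arccos(0.9892) = 8.43°.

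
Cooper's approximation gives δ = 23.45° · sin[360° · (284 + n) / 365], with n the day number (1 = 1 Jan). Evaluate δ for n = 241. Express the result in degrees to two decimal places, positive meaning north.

360 × (284 + 241) / 365 = 517.808°; sin(517.808°) = 0.3777.
δ = 23.45 × 0.3777 = 8.857° ≈ +8.86°.

+8.86°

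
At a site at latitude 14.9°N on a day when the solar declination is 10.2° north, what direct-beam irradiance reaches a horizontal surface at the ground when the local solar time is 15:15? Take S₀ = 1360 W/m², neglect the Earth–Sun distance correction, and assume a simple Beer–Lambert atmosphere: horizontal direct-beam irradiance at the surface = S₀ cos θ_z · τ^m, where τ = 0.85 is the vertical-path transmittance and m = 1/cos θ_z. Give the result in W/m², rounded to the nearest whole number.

718 W/m²

Hour angle H = 15° × (15.25 − 12) = 48.75°.
cos θ_z = sin φ sin δ + cos φ cos δ cos H = (0.2571)(0.1771) + (0.9664)(0.9842)(0.6593) = 0.6726.
Air mass m = 1/cos θ_z = 1/0.6726 = 1.487; τ^m = 0.85^1.487 = 0.7853.
Surface direct beam = 1360 × 0.6726 × 0.7853 = 718.34 W/m².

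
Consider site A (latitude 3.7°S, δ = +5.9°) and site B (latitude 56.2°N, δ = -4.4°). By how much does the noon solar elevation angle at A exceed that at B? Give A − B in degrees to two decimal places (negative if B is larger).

+51.00°

A: 90° − |-3.7 − (5.9)| = 80.40°.
B: 90° − |56.2 − (-4.4)| = 29.40°.
A − B = 80.40 − 29.40 = 51.00°.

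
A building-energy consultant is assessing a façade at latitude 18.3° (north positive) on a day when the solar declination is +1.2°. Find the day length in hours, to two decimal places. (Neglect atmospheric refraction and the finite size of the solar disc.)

cos H_s = −tan(18.3°) · tan(1.2°) = -0.0069, so H_s = arccos(-0.0069) = 90.40°.
Day length = 2 H_s / 15° h⁻¹ = 180.80° / 15 = 12.053 h.

12.05 hours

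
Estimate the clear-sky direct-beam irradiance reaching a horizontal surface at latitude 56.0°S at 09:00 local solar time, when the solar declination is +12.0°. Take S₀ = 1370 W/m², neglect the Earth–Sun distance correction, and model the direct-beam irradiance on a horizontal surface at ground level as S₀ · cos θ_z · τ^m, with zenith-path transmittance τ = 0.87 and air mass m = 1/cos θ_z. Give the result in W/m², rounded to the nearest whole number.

153 W/m²

Hour angle H = 15° × (9 − 12) = -45.00°.
cos θ_z = sin(-56.0°) sin(12.0°) + cos(-56.0°) cos(12.0°) cos(-45.00°) = -0.1724 + 0.3868 = 0.2144.
Air mass m = 1/cos θ_z = 1/0.2144 = 4.664; τ^m = 0.87^4.664 = 0.5223.
Surface direct beam = 1370 × 0.2144 × 0.5223 = 153.41 W/m².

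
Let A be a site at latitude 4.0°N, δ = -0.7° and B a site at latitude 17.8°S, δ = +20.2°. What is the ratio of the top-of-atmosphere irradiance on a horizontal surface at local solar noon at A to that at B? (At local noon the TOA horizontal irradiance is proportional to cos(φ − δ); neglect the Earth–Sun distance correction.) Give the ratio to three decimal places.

A: cos θ_z = cos(4.0° − (-0.7°)) = 0.9966.
B: cos θ_z = cos(-17.8° − (20.2°)) = 0.7880.
Ratio A/B = 0.9966 / 0.7880 = 1.2647.

1.265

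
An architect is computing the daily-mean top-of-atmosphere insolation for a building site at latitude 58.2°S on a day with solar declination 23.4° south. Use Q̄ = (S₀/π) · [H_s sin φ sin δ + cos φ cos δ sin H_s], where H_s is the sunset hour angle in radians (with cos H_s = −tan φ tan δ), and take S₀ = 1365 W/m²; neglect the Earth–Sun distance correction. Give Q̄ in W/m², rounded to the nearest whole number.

cos H_s = −tan(-58.2°) · tan(-23.4°) = -0.6979, so H_s = arccos(-0.6979) = 134.26°. In radians, H_s = 2.3433.
H_s sin φ sin δ = 2.3433 × -0.8499 × -0.3971 = 0.7909.
cos φ cos δ sin H_s = 0.5270 × 0.9178 × 0.7162 = 0.3464.
Q̄ = (1365/π) × (0.7909 + 0.3464) = 434.49 × 1.1373 = 494.15 W/m².

494 W/m²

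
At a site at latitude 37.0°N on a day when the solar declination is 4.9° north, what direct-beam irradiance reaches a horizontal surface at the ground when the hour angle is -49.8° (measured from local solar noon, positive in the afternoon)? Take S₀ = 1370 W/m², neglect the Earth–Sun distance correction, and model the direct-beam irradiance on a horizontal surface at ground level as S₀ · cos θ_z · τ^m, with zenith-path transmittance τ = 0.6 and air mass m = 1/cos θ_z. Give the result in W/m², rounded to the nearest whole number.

With φ = 37.0°, δ = 4.9°, H = -49.80°: sin φ sin δ = 0.0514, cos φ cos δ cos H = 0.5136, so cos θ_z = 0.5650.
Air mass m = 1/cos θ_z = 1/0.5650 = 1.770; τ^m = 0.6^1.770 = 0.4049.
Surface direct beam = 1370 × 0.5650 × 0.4049 = 313.41 W/m².

313 W/m²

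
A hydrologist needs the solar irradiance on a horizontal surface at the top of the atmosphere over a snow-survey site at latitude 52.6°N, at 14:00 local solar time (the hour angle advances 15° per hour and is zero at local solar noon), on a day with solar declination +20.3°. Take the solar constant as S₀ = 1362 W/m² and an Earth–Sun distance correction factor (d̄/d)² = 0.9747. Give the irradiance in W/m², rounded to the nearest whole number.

1021 W/m²

Hour angle H = 15° × (14 − 12) = 30.00°.
cos θ_z = sin φ sin δ + cos φ cos δ cos H = (0.7944)(0.3469) + (0.6074)(0.9379)(0.8660) = 0.7689.
Top-of-atmosphere irradiance = S₀ (d̄/d)² cos θ_z = 1362 × 0.9747 × 0.7689 = 1020.75 W/m².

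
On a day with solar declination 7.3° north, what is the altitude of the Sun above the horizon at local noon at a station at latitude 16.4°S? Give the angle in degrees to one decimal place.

66.3°

At local solar noon the hour angle is zero, so the elevation is 90° − |φ − δ| = 90° − |-16.4° − (7.3°)| = 90° − 23.7° = 66.3°.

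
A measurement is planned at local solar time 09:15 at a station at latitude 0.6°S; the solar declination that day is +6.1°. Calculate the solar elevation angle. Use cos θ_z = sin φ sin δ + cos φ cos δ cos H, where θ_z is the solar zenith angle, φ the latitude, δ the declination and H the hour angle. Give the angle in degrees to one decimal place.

48.3°

Hour angle H = 15° × (9.25 − 12) = -41.25°.
cos θ_z = sin(-0.6°) sin(6.1°) + cos(-0.6°) cos(6.1°) cos(-41.25°) = -0.0011 + 0.7475 = 0.7464.
θ_z = arccos(0.7464) = 41.72°, so the elevation is 90° − 41.72° = 48.28°.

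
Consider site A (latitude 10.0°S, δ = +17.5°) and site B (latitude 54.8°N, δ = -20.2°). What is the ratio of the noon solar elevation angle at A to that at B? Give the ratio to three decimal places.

A: 90° − |-10.0 − (17.5)| = 62.50°.
B: 90° − |54.8 − (-20.2)| = 15.00°.
Ratio A/B = 62.5000 / 15.0000 = 4.1667.

4.167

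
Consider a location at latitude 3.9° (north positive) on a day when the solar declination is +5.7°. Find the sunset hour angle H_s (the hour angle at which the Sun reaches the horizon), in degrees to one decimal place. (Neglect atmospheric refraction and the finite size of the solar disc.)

90.4°

The sunset hour angle satisfies cos H_s = −tan φ tan δ = -0.0068, giving H_s = 90.39°.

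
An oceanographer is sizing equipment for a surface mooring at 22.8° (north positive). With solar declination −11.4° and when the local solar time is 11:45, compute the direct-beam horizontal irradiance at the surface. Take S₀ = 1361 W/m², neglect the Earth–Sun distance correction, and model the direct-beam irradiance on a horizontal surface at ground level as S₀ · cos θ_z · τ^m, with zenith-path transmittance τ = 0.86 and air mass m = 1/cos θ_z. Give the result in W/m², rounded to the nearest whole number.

Hour angle H = 15° × (11.75 − 12) = -3.75°.
cos θ_z = sin(22.8°) sin(-11.4°) + cos(22.8°) cos(-11.4°) cos(-3.75°) = -0.0766 + 0.9017 = 0.8251.
Air mass m = 1/cos θ_z = 1/0.8251 = 1.212; τ^m = 0.86^1.212 = 0.8329.
Surface direct beam = 1361 × 0.8251 × 0.8329 = 935.31 W/m².

935 W/m²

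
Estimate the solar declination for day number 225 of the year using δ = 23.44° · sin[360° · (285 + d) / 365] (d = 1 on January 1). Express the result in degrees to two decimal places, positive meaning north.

+14.10°

360 × (285 + 225) / 365 = 503.014°; sin(503.014°) = 0.6016.
δ = 23.44 × 0.6016 = 14.102° ≈ +14.10°.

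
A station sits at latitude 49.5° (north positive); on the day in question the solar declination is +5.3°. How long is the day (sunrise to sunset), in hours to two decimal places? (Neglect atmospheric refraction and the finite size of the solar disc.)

12.83 hours

−tan φ tan δ = −(1.1708)(0.0928) = -0.1087; H_s = arccos(-0.1087) = 96.24°.
Day length = 2 H_s / 15° h⁻¹ = 192.48° / 15 = 12.832 h.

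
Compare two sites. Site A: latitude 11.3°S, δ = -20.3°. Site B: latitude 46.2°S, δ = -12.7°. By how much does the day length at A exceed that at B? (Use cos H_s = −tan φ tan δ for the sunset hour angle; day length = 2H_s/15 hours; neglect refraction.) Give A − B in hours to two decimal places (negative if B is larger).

A: H_s = arccos(−tan -11.3° · tan -20.3°) = 94.24°, so 2H_s/15 = 12.5653 h.
B: H_s = arccos(−tan -46.2° · tan -12.7°) = 103.59°, so 2H_s/15 = 13.8120 h.
A − B = 12.5653 − 13.8120 = -1.2467 h.

-1.25 h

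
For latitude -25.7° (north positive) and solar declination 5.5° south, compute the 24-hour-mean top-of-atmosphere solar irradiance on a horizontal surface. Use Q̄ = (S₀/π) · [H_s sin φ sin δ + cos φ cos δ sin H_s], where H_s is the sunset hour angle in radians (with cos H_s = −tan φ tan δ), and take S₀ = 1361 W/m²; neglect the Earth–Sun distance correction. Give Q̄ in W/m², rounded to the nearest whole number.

417 W/m²

−tan φ tan δ = −(-0.4813)(-0.0963) = -0.0463; H_s = arccos(-0.0463) = 92.65°. In radians, H_s = 1.6170.
H_s sin φ sin δ = 1.6170 × -0.4337 × -0.0958 = 0.0672.
cos φ cos δ sin H_s = 0.9011 × 0.9954 × 0.9989 = 0.8960.
Q̄ = (1361/π) × (0.0672 + 0.8960) = 433.22 × 0.9632 = 417.28 W/m².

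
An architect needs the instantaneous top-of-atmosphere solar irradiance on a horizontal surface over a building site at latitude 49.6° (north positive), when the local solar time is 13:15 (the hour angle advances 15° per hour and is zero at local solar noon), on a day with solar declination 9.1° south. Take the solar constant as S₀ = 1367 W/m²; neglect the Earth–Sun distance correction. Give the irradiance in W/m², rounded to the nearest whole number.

664 W/m²

Hour angle H = 15° × (13.25 − 12) = 18.75°.
cos θ_z = sin φ sin δ + cos φ cos δ cos H = (0.7615)(-0.1582) + (0.6481)(0.9874)(0.9469) = 0.4855.
Top-of-atmosphere irradiance = S₀ cos θ_z = 1367 × 0.4855 = 663.68 W/m².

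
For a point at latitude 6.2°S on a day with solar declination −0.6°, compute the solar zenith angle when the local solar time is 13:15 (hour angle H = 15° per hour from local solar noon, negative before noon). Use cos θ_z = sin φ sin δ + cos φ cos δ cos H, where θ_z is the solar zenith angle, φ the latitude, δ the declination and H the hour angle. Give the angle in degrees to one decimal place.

Hour angle H = 15° × (13.25 − 12) = 18.75°.
cos θ_z = sin φ sin δ + cos φ cos δ cos H = (-0.1080)(-0.0105) + (0.9942)(0.9999)(0.9469) = 0.9424.
θ_z = arccos(0.9424) = 19.54°.

19.5°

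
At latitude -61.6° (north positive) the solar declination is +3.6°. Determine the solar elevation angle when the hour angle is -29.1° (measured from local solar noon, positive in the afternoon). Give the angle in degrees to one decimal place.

cos θ_z = sin φ sin δ + cos φ cos δ cos H = (-0.8796)(0.0628) + (0.4756)(0.9980)(0.8738) = 0.3595.
θ_z = arccos(0.3595) = 68.93°, so the elevation is 90° − 68.93° = 21.07°.

21.1°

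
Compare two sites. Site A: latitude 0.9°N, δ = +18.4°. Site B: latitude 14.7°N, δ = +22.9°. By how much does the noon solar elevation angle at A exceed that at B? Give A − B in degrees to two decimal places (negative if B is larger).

A: 90° − |0.9 − (18.4)| = 72.50°.
B: 90° − |14.7 − (22.9)| = 81.80°.
A − B = 72.50 − 81.80 = -9.30°.

-9.30°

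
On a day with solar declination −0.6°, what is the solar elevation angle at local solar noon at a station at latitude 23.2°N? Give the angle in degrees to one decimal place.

At local solar noon the hour angle is zero, so the elevation is 90° − |φ − δ| = 90° − |23.2° − (-0.6°)| = 90° − 23.8° = 66.2°.

66.2°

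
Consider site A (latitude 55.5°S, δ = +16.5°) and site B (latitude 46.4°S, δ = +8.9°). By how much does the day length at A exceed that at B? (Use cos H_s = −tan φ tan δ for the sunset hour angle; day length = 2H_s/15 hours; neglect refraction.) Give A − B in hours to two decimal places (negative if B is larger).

-2.14 h

A: H_s = arccos(−tan -55.5° · tan 16.5°) = 64.47°, so 2H_s/15 = 8.5960 h.
B: H_s = arccos(−tan -46.4° · tan 8.9°) = 80.54°, so 2H_s/15 = 10.7387 h.
A − B = 8.5960 − 10.7387 = -2.1427 h.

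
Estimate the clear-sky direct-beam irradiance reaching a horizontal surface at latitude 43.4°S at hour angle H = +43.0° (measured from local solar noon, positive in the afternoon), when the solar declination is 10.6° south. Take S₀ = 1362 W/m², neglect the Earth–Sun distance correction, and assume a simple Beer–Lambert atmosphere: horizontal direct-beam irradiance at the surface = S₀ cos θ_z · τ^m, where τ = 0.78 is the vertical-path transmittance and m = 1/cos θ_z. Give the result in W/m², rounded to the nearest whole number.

602 W/m²

cos θ_z = sin(-43.4°) sin(-10.6°) + cos(-43.4°) cos(-10.6°) cos(43.00°) = 0.1264 + 0.5223 = 0.6487.
Air mass m = 1/cos θ_z = 1/0.6487 = 1.542; τ^m = 0.78^1.542 = 0.6817.
Surface direct beam = 1362 × 0.6487 × 0.6817 = 602.30 W/m².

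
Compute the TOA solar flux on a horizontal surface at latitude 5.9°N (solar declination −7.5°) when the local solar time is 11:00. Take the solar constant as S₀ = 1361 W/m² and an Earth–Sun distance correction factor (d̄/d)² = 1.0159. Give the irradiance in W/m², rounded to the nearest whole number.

Hour angle H = 15° × (11 − 12) = -15.00°.
cos θ_z = sin(5.9°) sin(-7.5°) + cos(5.9°) cos(-7.5°) cos(-15.00°) = -0.0134 + 0.9526 = 0.9392.
Top-of-atmosphere irradiance = S₀ (d̄/d)² cos θ_z = 1361 × 1.0159 × 0.9392 = 1298.58 W/m².

1299 W/m²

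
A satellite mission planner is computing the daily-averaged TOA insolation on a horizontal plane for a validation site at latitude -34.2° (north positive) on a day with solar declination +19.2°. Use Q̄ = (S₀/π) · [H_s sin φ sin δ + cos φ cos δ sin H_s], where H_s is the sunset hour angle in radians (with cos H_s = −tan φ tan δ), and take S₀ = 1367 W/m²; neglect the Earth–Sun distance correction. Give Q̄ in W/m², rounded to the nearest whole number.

223 W/m²

The sunset hour angle satisfies cos H_s = −tan φ tan δ = 0.2367, giving H_s = 76.31°. In radians, H_s = 1.3319.
H_s sin φ sin δ = 1.3319 × -0.5621 × 0.3289 = -0.2462.
cos φ cos δ sin H_s = 0.8271 × 0.9444 × 0.9716 = 0.7589.
Q̄ = (1367/π) × (-0.2462 + 0.7589) = 435.13 × 0.5127 = 223.09 W/m².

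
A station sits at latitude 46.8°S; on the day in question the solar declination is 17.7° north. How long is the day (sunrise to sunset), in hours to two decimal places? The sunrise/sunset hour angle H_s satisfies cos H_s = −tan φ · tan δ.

9.35 hours

cos H_s = −tan(-46.8°) · tan(17.7°) = 0.3399, so H_s = arccos(0.3399) = 70.13°.
Day length = 2 H_s / 15° h⁻¹ = 140.26° / 15 = 9.351 h.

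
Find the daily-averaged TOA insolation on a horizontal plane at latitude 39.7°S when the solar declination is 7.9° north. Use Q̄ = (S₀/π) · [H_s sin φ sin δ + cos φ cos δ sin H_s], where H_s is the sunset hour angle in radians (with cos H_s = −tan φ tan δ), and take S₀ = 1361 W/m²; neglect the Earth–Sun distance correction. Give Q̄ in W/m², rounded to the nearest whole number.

The sunset hour angle satisfies cos H_s = −tan φ tan δ = 0.1152, giving H_s = 83.38°. In radians, H_s = 1.4553.
H_s sin φ sin δ = 1.4553 × -0.6388 × 0.1374 = -0.1277.
cos φ cos δ sin H_s = 0.7694 × 0.9905 × 0.9933 = 0.7570.
Q̄ = (1361/π) × (-0.1277 + 0.7570) = 433.22 × 0.6293 = 272.63 W/m².

273 W/m²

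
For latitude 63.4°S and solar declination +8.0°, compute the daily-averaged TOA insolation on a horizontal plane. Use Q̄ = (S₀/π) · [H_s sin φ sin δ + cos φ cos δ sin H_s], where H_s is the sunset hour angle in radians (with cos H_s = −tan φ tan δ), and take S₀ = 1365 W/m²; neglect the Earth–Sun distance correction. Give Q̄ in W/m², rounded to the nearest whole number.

The sunset hour angle satisfies cos H_s = −tan φ tan δ = 0.2807, giving H_s = 73.70°. In radians, H_s = 1.2863.
H_s sin φ sin δ = 1.2863 × -0.8942 × 0.1392 = -0.1601.
cos φ cos δ sin H_s = 0.4478 × 0.9903 × 0.9598 = 0.4256.
Q̄ = (1365/π) × (-0.1601 + 0.4256) = 434.49 × 0.2655 = 115.36 W/m².

115 W/m²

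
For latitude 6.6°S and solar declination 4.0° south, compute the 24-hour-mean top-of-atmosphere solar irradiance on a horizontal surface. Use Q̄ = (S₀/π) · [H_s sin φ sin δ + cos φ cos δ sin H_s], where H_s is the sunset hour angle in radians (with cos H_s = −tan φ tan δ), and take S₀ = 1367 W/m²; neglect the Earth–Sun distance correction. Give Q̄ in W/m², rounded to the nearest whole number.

437 W/m²

cos H_s = −tan(-6.6°) · tan(-4.0°) = -0.0081, so H_s = arccos(-0.0081) = 90.46°. In radians, H_s = 1.5788.
H_s sin φ sin δ = 1.5788 × -0.1149 × -0.0698 = 0.0127.
cos φ cos δ sin H_s = 0.9934 × 0.9976 × 1.0000 = 0.9910.
Q̄ = (1367/π) × (0.0127 + 0.9910) = 435.13 × 1.0037 = 436.74 W/m².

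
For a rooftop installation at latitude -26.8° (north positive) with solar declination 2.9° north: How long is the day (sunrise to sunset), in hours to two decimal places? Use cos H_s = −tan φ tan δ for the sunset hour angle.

11.80 hours

The sunset hour angle satisfies cos H_s = −tan φ tan δ = 0.0256, giving H_s = 88.53°.
Day length = 2 H_s / 15° h⁻¹ = 177.06° / 15 = 11.804 h.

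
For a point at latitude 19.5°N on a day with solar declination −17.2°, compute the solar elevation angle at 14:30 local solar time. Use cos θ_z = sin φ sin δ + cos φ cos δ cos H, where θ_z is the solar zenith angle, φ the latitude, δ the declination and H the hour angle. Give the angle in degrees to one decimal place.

38.0°

Hour angle H = 15° × (14.5 − 12) = 37.50°.
cos θ_z = sin φ sin δ + cos φ cos δ cos H = (0.3338)(-0.2957) + (0.9426)(0.9553)(0.7934) = 0.6157.
θ_z = arccos(0.6157) = 52.00°, so the elevation is 90° − 52.00° = 38.00°.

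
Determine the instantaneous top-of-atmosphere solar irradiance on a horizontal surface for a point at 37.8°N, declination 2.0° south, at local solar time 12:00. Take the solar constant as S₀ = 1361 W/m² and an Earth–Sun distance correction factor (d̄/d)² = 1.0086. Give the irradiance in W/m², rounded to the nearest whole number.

1055 W/m²

Hour angle H = 15° × (12 − 12) = 0.00°.
cos θ_z = sin φ sin δ + cos φ cos δ cos H = (0.6129)(-0.0349) + (0.7902)(0.9994)(1.0000) = 0.7683.
Top-of-atmosphere irradiance = S₀ (d̄/d)² cos θ_z = 1361 × 1.0086 × 0.7683 = 1054.65 W/m².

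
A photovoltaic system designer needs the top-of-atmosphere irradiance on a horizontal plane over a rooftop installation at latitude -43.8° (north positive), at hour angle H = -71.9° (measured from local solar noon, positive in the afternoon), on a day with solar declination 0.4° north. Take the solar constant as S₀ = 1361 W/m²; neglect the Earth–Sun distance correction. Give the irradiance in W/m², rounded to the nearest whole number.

299 W/m²

cos θ_z = sin φ sin δ + cos φ cos δ cos H = (-0.6921)(0.0070) + (0.7218)(1.0000)(0.3107) = 0.2194.
Top-of-atmosphere irradiance = S₀ cos θ_z = 1361 × 0.2194 = 298.60 W/m².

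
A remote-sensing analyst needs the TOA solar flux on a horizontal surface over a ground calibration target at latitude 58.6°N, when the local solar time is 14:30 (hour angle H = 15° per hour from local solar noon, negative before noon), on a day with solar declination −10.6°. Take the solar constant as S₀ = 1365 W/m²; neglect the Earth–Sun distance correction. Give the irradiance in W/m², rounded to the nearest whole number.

Hour angle H = 15° × (14.5 − 12) = 37.50°.
With φ = 58.6°, δ = -10.6°, H = 37.50°: sin φ sin δ = -0.1570, cos φ cos δ cos H = 0.4063, so cos θ_z = 0.2493.
Top-of-atmosphere irradiance = S₀ cos θ_z = 1365 × 0.2493 = 340.29 W/m².

340 W/m²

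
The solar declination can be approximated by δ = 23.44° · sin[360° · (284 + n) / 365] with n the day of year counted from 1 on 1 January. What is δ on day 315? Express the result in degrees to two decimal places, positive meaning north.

360 × (284 + 315) / 365 = 590.795°; sin(590.795°) = -0.7749.
δ = 23.44 × -0.7749 = -18.164° ≈ -18.16°.

-18.16°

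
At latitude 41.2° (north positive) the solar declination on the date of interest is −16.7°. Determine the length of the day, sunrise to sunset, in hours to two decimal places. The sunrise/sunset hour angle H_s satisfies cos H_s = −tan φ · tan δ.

9.97 hours

cos H_s = −tan(41.2°) · tan(-16.7°) = 0.2626, so H_s = arccos(0.2626) = 74.78°.
Day length = 2 H_s / 15° h⁻¹ = 149.56° / 15 = 9.971 h.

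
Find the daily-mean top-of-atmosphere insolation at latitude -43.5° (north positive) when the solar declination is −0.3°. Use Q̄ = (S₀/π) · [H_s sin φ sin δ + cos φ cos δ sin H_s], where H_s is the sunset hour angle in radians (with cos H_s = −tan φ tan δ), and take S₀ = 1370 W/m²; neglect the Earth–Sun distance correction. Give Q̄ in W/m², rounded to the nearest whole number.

cos H_s = −tan(-43.5°) · tan(-0.3°) = -0.0050, so H_s = arccos(-0.0050) = 90.29°. In radians, H_s = 1.5759.
H_s sin φ sin δ = 1.5759 × -0.6884 × -0.0052 = 0.0056.
cos φ cos δ sin H_s = 0.7254 × 1.0000 × 1.0000 = 0.7254.
Q̄ = (1370/π) × (0.0056 + 0.7254) = 436.08 × 0.7310 = 318.77 W/m².

319 W/m²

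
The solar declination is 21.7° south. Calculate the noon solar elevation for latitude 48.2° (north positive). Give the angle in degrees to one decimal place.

At local solar noon the hour angle is zero, so the elevation is 90° − |φ − δ| = 90° − |48.2° − (-21.7°)| = 90° − 69.9° = 20.1°.

20.1°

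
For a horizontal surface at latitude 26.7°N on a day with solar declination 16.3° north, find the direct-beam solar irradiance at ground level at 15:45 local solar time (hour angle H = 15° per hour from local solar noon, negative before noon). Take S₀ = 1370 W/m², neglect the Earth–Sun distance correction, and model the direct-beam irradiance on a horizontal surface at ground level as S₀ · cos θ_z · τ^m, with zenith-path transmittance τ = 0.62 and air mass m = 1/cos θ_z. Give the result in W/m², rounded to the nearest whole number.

Hour angle H = 15° × (15.75 − 12) = 56.25°.
cos θ_z = sin(26.7°) sin(16.3°) + cos(26.7°) cos(16.3°) cos(56.25°) = 0.1261 + 0.4764 = 0.6025.
Air mass m = 1/cos θ_z = 1/0.6025 = 1.660; τ^m = 0.62^1.660 = 0.4522.
Surface direct beam = 1370 × 0.6025 × 0.4522 = 373.26 W/m².

373 W/m²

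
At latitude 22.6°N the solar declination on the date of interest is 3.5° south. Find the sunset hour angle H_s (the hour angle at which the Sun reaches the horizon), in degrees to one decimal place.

cos H_s = −tan(22.6°) · tan(-3.5°) = 0.0255, so H_s = arccos(0.0255) = 88.54°.

88.5°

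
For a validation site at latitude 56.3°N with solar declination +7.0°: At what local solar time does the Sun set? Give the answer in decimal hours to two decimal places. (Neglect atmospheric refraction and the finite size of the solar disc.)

The sunset hour angle satisfies cos H_s = −tan φ tan δ = -0.1841, giving H_s = 100.61°.
Sunset is at 12 + H_s/15 = 12 + 6.707 = 18.707 h local solar time.

18.71 h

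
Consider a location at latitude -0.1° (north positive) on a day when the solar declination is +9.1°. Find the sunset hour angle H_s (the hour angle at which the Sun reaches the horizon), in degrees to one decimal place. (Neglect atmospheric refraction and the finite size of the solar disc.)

cos H_s = −tan(-0.1°) · tan(9.1°) = 0.0003, so H_s = arccos(0.0003) = 89.98°.

90.0°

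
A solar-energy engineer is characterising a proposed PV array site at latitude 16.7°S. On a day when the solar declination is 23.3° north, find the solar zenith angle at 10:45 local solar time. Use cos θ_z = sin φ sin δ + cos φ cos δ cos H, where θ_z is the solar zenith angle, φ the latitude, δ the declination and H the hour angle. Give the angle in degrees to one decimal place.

44.0°

Hour angle H = 15° × (10.75 − 12) = -18.75°.
cos θ_z = sin(-16.7°) sin(23.3°) + cos(-16.7°) cos(23.3°) cos(-18.75°) = -0.1137 + 0.8330 = 0.7193.
θ_z = arccos(0.7193) = 44.00°.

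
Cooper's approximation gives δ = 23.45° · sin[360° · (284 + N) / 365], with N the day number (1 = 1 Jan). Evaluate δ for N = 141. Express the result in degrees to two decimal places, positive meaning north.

360 × (284 + 141) / 365 = 419.178°; sin(419.178°) = 0.8588.
δ = 23.45 × 0.8588 = 20.139° ≈ +20.14°.

+20.14°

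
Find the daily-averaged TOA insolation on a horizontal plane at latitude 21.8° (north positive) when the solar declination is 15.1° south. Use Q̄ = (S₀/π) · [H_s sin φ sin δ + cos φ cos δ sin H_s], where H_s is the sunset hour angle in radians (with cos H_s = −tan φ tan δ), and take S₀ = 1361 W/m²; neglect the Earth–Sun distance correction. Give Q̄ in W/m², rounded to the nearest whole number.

cos H_s = −tan(21.8°) · tan(-15.1°) = 0.1079, so H_s = arccos(0.1079) = 83.81°. In radians, H_s = 1.4628.
H_s sin φ sin δ = 1.4628 × 0.3714 × -0.2605 = -0.1415.
cos φ cos δ sin H_s = 0.9285 × 0.9655 × 0.9942 = 0.8913.
Q̄ = (1361/π) × (-0.1415 + 0.8913) = 433.22 × 0.7498 = 324.83 W/m².

325 W/m²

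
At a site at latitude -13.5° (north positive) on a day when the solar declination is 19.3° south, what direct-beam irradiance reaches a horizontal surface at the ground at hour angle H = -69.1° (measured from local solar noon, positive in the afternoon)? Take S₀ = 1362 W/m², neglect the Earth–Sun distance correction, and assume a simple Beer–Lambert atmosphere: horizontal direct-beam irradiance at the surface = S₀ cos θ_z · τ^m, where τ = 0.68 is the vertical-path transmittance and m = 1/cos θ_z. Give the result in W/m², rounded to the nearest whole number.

212 W/m²

cos θ_z = sin(-13.5°) sin(-19.3°) + cos(-13.5°) cos(-19.3°) cos(-69.10°) = 0.0772 + 0.3274 = 0.4046.
Air mass m = 1/cos θ_z = 1/0.4046 = 2.472; τ^m = 0.68^2.472 = 0.3854.
Surface direct beam = 1362 × 0.4046 × 0.3854 = 212.38 W/m².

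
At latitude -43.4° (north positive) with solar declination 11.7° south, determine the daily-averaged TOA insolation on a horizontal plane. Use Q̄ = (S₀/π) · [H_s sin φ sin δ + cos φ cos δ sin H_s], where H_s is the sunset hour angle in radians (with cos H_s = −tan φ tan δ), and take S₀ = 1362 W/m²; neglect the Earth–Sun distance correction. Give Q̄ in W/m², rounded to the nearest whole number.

cos H_s = −tan(-43.4°) · tan(-11.7°) = -0.1958, so H_s = arccos(-0.1958) = 101.29°. In radians, H_s = 1.7678.
H_s sin φ sin δ = 1.7678 × -0.6871 × -0.2028 = 0.2463.
cos φ cos δ sin H_s = 0.7266 × 0.9792 × 0.9807 = 0.6978.
Q̄ = (1362/π) × (0.2463 + 0.6978) = 433.54 × 0.9441 = 409.31 W/m².

409 W/m²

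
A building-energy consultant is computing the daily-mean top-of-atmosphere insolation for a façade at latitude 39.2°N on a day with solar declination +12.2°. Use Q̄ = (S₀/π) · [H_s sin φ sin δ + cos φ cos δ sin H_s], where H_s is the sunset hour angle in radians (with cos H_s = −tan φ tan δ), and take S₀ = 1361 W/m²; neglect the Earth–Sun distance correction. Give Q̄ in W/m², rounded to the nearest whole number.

424 W/m²

cos H_s = −tan(39.2°) · tan(12.2°) = -0.1763, so H_s = arccos(-0.1763) = 100.15°. In radians, H_s = 1.7479.
H_s sin φ sin δ = 1.7479 × 0.6320 × 0.2113 = 0.2334.
cos φ cos δ sin H_s = 0.7749 × 0.9774 × 0.9844 = 0.7456.
Q̄ = (1361/π) × (0.2334 + 0.7456) = 433.22 × 0.9790 = 424.12 W/m².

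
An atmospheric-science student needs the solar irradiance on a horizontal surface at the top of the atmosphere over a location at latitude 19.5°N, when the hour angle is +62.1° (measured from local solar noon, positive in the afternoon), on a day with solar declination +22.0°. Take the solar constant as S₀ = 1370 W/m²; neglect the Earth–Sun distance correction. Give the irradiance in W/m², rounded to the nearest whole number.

732 W/m²

With φ = 19.5°, δ = 22.0°, H = 62.10°: sin φ sin δ = 0.1250, cos φ cos δ cos H = 0.4090, so cos θ_z = 0.5340.
Top-of-atmosphere irradiance = S₀ cos θ_z = 1370 × 0.5340 = 731.58 W/m².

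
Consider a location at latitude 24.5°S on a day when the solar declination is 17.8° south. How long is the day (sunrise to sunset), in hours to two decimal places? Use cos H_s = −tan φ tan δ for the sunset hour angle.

The sunset hour angle satisfies cos H_s = −tan φ tan δ = -0.1463, giving H_s = 98.41°.
Day length = 2 H_s / 15° h⁻¹ = 196.82° / 15 = 13.121 h.

13.12 hours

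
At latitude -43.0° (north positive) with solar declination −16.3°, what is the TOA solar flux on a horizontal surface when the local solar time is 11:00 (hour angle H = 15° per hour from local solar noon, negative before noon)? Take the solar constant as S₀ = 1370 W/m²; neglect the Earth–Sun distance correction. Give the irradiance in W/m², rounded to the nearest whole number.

1191 W/m²

Hour angle H = 15° × (11 − 12) = -15.00°.
cos θ_z = sin(-43.0°) sin(-16.3°) + cos(-43.0°) cos(-16.3°) cos(-15.00°) = 0.1914 + 0.6780 = 0.8694.
Top-of-atmosphere irradiance = S₀ cos θ_z = 1370 × 0.8694 = 1191.08 W/m².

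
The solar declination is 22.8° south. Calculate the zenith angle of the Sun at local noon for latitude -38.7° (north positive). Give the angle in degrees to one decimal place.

15.9°

At local solar noon the hour angle is zero, so the zenith angle is |φ − δ| = |-38.7° − (-22.8°)| = 15.9°.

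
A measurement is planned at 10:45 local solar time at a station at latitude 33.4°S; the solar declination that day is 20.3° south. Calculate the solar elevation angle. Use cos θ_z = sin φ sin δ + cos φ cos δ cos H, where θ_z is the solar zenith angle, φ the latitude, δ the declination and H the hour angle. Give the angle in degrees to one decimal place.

Hour angle H = 15° × (10.75 − 12) = -18.75°.
cos θ_z = sin(-33.4°) sin(-20.3°) + cos(-33.4°) cos(-20.3°) cos(-18.75°) = 0.1910 + 0.7414 = 0.9324.
θ_z = arccos(0.9324) = 21.19°, so the elevation is 90° − 21.19° = 68.81°.

68.8°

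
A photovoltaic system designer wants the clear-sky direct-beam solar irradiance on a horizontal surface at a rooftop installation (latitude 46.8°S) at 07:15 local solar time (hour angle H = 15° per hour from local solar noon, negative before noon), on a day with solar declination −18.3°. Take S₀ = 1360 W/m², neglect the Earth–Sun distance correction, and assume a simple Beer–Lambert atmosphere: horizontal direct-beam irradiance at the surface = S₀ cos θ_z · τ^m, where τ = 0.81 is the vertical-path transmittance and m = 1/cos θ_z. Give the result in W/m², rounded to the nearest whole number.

Hour angle H = 15° × (7.25 − 12) = -71.25°.
cos θ_z = sin(-46.8°) sin(-18.3°) + cos(-46.8°) cos(-18.3°) cos(-71.25°) = 0.2289 + 0.2089 = 0.4378.
Air mass m = 1/cos θ_z = 1/0.4378 = 2.284; τ^m = 0.81^2.284 = 0.6180.
Surface direct beam = 1360 × 0.4378 × 0.6180 = 367.96 W/m².

368 W/m²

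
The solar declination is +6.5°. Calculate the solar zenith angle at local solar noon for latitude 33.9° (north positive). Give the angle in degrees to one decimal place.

27.4°

At local solar noon the hour angle is zero, so the zenith angle is |φ − δ| = |33.9° − (6.5°)| = 27.4°.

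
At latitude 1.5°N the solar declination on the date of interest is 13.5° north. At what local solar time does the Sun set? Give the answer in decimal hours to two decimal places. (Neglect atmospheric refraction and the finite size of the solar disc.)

18.02 h

cos H_s = −tan(1.5°) · tan(13.5°) = -0.0063, so H_s = arccos(-0.0063) = 90.36°.
Sunset is at 12 + H_s/15 = 12 + 6.024 = 18.024 h local solar time.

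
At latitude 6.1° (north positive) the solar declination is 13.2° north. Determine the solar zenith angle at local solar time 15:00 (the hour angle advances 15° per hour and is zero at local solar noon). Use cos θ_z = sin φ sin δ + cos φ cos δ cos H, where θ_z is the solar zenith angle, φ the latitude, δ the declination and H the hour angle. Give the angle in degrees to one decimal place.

44.9°

Hour angle H = 15° × (15 − 12) = 45.00°.
cos θ_z = sin φ sin δ + cos φ cos δ cos H = (0.1063)(0.2284) + (0.9943)(0.9736)(0.7071) = 0.7088.
θ_z = arccos(0.7088) = 44.86°.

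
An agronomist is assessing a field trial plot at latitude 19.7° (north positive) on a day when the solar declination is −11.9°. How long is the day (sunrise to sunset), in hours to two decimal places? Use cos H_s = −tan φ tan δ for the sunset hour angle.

11.42 hours

The sunset hour angle satisfies cos H_s = −tan φ tan δ = 0.0755, giving H_s = 85.67°.
Day length = 2 H_s / 15° h⁻¹ = 171.34° / 15 = 11.423 h.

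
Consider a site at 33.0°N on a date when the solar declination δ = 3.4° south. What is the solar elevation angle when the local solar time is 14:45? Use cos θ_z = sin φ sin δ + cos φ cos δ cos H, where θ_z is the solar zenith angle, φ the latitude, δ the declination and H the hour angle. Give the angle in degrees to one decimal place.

36.7°

Hour angle H = 15° × (14.75 − 12) = 41.25°.
cos θ_z = sin(33.0°) sin(-3.4°) + cos(33.0°) cos(-3.4°) cos(41.25°) = -0.0323 + 0.6294 = 0.5971.
θ_z = arccos(0.5971) = 53.34°, so the elevation is 90° − 53.34° = 36.66°.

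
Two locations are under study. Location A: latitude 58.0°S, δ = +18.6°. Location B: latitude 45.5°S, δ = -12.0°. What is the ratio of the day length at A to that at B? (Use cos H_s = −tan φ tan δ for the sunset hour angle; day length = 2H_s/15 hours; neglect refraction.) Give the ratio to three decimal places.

A: H_s = arccos(−tan -58.0° · tan 18.6°) = 57.41°, so 2H_s/15 = 7.6547 h.
B: H_s = arccos(−tan -45.5° · tan -12.0°) = 102.49°, so 2H_s/15 = 13.6653 h.
Ratio A/B = 7.6547 / 13.6653 = 0.5602.

0.560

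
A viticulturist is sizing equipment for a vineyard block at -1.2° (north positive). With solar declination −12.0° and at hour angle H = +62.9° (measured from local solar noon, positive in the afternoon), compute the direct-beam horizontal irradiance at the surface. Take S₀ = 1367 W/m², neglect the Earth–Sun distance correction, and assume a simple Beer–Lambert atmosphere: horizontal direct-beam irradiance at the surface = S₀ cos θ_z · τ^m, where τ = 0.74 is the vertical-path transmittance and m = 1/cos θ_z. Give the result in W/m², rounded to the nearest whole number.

315 W/m²

cos θ_z = sin φ sin δ + cos φ cos δ cos H = (-0.0209)(-0.2079) + (0.9998)(0.9781)(0.4555) = 0.4498.
Air mass m = 1/cos θ_z = 1/0.4498 = 2.223; τ^m = 0.74^2.223 = 0.5120.
Surface direct beam = 1367 × 0.4498 × 0.5120 = 314.82 W/m².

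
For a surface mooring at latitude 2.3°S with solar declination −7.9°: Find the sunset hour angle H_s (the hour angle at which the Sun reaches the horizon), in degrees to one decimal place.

The sunset hour angle satisfies cos H_s = −tan φ tan δ = -0.0056, giving H_s = 90.32°.

90.3°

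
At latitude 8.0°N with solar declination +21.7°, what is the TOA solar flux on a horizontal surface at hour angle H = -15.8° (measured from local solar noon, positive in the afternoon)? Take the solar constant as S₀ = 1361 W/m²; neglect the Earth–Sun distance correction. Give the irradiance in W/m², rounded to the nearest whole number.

1275 W/m²

cos θ_z = sin φ sin δ + cos φ cos δ cos H = (0.1392)(0.3697) + (0.9903)(0.9291)(0.9622) = 0.9368.
Top-of-atmosphere irradiance = S₀ cos θ_z = 1361 × 0.9368 = 1274.98 W/m².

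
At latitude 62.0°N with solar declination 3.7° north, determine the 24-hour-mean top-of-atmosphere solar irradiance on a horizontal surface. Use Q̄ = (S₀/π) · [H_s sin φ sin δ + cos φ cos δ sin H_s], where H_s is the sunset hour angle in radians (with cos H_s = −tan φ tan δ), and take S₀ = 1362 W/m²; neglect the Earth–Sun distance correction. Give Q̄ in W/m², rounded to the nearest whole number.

243 W/m²

−tan φ tan δ = −(1.8807)(0.0647) = -0.1217; H_s = arccos(-0.1217) = 96.99°. In radians, H_s = 1.6928.
H_s sin φ sin δ = 1.6928 × 0.8829 × 0.0645 = 0.0964.
cos φ cos δ sin H_s = 0.4695 × 0.9979 × 0.9926 = 0.4650.
Q̄ = (1362/π) × (0.0964 + 0.4650) = 433.54 × 0.5614 = 243.39 W/m².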